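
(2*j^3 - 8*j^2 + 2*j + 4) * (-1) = -2*j^3 + 8*j^2 - 2*j - 4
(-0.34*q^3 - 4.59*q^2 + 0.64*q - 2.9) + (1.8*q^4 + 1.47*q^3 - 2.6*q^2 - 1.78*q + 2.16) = 1.8*q^4 + 1.13*q^3 - 7.19*q^2 - 1.14*q - 0.74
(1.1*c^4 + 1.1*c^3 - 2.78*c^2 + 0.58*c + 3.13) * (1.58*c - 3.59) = 1.738*c^5 - 2.211*c^4 - 8.3414*c^3 + 10.8966*c^2 + 2.8632*c - 11.2367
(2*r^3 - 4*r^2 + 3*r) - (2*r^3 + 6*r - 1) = -4*r^2 - 3*r + 1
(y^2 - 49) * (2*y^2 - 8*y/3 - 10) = 2*y^4 - 8*y^3/3 - 108*y^2 + 392*y/3 + 490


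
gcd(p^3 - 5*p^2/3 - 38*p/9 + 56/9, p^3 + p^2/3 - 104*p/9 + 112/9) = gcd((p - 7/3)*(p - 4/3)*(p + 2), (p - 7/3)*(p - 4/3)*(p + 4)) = p^2 - 11*p/3 + 28/9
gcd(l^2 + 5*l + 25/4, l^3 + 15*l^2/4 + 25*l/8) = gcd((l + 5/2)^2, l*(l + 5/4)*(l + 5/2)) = l + 5/2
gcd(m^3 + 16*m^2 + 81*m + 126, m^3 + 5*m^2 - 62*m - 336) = m^2 + 13*m + 42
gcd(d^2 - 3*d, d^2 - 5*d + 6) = d - 3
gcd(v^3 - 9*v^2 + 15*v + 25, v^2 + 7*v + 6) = v + 1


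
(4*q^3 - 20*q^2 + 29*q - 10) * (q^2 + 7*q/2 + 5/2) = 4*q^5 - 6*q^4 - 31*q^3 + 83*q^2/2 + 75*q/2 - 25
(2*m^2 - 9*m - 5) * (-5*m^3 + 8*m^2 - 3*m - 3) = -10*m^5 + 61*m^4 - 53*m^3 - 19*m^2 + 42*m + 15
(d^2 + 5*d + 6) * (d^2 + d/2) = d^4 + 11*d^3/2 + 17*d^2/2 + 3*d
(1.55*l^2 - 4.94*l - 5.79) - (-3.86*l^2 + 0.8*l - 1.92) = 5.41*l^2 - 5.74*l - 3.87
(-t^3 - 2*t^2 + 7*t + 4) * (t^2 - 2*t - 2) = -t^5 + 13*t^3 - 6*t^2 - 22*t - 8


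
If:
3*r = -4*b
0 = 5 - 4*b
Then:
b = 5/4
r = -5/3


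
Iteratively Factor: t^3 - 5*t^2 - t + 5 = (t + 1)*(t^2 - 6*t + 5) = (t - 1)*(t + 1)*(t - 5)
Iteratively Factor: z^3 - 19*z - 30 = (z + 3)*(z^2 - 3*z - 10) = (z + 2)*(z + 3)*(z - 5)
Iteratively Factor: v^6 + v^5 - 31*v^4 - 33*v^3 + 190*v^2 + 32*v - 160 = (v - 5)*(v^5 + 6*v^4 - v^3 - 38*v^2 + 32) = (v - 5)*(v - 2)*(v^4 + 8*v^3 + 15*v^2 - 8*v - 16) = (v - 5)*(v - 2)*(v + 1)*(v^3 + 7*v^2 + 8*v - 16) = (v - 5)*(v - 2)*(v + 1)*(v + 4)*(v^2 + 3*v - 4) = (v - 5)*(v - 2)*(v - 1)*(v + 1)*(v + 4)*(v + 4)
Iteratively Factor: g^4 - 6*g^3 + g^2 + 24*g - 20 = (g - 2)*(g^3 - 4*g^2 - 7*g + 10) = (g - 5)*(g - 2)*(g^2 + g - 2) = (g - 5)*(g - 2)*(g - 1)*(g + 2)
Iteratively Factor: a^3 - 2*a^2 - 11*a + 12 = (a + 3)*(a^2 - 5*a + 4) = (a - 1)*(a + 3)*(a - 4)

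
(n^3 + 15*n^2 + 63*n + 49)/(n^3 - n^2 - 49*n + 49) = (n^2 + 8*n + 7)/(n^2 - 8*n + 7)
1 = 1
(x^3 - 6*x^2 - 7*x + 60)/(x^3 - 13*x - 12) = (x - 5)/(x + 1)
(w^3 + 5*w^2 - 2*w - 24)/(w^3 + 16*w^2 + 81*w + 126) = (w^2 + 2*w - 8)/(w^2 + 13*w + 42)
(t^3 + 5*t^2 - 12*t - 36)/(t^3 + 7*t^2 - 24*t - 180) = (t^2 - t - 6)/(t^2 + t - 30)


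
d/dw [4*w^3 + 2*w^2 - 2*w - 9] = 12*w^2 + 4*w - 2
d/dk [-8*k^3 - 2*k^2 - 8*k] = -24*k^2 - 4*k - 8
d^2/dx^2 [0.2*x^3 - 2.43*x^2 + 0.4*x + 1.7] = 1.2*x - 4.86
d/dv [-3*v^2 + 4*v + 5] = 4 - 6*v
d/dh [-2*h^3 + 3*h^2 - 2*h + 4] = -6*h^2 + 6*h - 2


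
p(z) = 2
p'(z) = 0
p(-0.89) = 2.00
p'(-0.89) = 0.00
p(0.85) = 2.00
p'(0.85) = 0.00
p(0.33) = 2.00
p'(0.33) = 0.00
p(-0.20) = 2.00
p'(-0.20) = 0.00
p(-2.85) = 2.00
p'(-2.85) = 0.00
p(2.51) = 2.00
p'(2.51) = 0.00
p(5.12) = 2.00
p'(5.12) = 0.00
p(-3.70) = 2.00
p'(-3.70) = 0.00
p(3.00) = 2.00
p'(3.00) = 0.00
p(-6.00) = 2.00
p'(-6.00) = 0.00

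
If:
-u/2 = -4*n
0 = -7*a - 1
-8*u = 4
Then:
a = -1/7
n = -1/16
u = -1/2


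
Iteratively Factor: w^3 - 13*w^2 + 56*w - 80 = (w - 4)*(w^2 - 9*w + 20) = (w - 5)*(w - 4)*(w - 4)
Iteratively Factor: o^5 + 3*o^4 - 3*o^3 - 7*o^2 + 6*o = (o + 3)*(o^4 - 3*o^2 + 2*o) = o*(o + 3)*(o^3 - 3*o + 2) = o*(o + 2)*(o + 3)*(o^2 - 2*o + 1) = o*(o - 1)*(o + 2)*(o + 3)*(o - 1)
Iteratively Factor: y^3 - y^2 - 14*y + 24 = (y - 3)*(y^2 + 2*y - 8) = (y - 3)*(y + 4)*(y - 2)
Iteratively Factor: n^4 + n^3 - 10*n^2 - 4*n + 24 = (n + 2)*(n^3 - n^2 - 8*n + 12) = (n - 2)*(n + 2)*(n^2 + n - 6) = (n - 2)^2*(n + 2)*(n + 3)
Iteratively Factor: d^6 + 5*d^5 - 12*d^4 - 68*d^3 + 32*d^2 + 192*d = (d - 2)*(d^5 + 7*d^4 + 2*d^3 - 64*d^2 - 96*d) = d*(d - 2)*(d^4 + 7*d^3 + 2*d^2 - 64*d - 96) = d*(d - 2)*(d + 4)*(d^3 + 3*d^2 - 10*d - 24) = d*(d - 3)*(d - 2)*(d + 4)*(d^2 + 6*d + 8) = d*(d - 3)*(d - 2)*(d + 2)*(d + 4)*(d + 4)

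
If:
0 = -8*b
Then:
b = 0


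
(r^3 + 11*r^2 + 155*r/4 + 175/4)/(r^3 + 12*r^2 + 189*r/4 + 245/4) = (2*r + 5)/(2*r + 7)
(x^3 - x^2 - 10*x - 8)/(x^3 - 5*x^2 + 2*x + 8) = (x + 2)/(x - 2)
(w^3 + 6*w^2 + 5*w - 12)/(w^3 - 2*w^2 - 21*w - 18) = (w^2 + 3*w - 4)/(w^2 - 5*w - 6)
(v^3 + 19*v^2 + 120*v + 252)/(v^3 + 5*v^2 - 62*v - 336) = (v + 6)/(v - 8)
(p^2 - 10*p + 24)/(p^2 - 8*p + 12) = (p - 4)/(p - 2)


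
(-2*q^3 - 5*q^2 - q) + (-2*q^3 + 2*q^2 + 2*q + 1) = -4*q^3 - 3*q^2 + q + 1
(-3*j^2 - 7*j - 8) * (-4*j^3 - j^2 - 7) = 12*j^5 + 31*j^4 + 39*j^3 + 29*j^2 + 49*j + 56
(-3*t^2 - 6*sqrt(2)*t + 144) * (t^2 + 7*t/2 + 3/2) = -3*t^4 - 21*t^3/2 - 6*sqrt(2)*t^3 - 21*sqrt(2)*t^2 + 279*t^2/2 - 9*sqrt(2)*t + 504*t + 216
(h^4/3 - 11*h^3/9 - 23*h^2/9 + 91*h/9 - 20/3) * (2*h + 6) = 2*h^5/3 - 4*h^4/9 - 112*h^3/9 + 44*h^2/9 + 142*h/3 - 40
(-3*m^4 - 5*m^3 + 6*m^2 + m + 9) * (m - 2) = -3*m^5 + m^4 + 16*m^3 - 11*m^2 + 7*m - 18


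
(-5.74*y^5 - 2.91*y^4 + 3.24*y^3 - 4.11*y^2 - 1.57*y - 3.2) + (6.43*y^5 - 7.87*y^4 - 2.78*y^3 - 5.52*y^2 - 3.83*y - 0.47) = 0.69*y^5 - 10.78*y^4 + 0.46*y^3 - 9.63*y^2 - 5.4*y - 3.67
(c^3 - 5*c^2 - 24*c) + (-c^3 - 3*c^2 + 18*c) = -8*c^2 - 6*c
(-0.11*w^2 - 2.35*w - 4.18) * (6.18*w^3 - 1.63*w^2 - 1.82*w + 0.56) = -0.6798*w^5 - 14.3437*w^4 - 21.8017*w^3 + 11.0288*w^2 + 6.2916*w - 2.3408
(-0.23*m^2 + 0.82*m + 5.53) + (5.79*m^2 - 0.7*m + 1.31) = 5.56*m^2 + 0.12*m + 6.84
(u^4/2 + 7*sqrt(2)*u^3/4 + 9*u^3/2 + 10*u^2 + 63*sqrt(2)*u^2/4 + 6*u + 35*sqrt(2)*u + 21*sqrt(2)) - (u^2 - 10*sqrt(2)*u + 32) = u^4/2 + 7*sqrt(2)*u^3/4 + 9*u^3/2 + 9*u^2 + 63*sqrt(2)*u^2/4 + 6*u + 45*sqrt(2)*u - 32 + 21*sqrt(2)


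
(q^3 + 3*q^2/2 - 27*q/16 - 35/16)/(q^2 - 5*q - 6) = (q^2 + q/2 - 35/16)/(q - 6)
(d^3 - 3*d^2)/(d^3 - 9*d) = d/(d + 3)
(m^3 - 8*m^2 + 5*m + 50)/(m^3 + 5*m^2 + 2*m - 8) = (m^2 - 10*m + 25)/(m^2 + 3*m - 4)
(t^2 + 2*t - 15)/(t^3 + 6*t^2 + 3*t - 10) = (t - 3)/(t^2 + t - 2)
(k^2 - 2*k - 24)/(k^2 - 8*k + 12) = (k + 4)/(k - 2)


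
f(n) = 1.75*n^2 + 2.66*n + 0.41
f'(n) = 3.5*n + 2.66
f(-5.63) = 40.90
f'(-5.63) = -17.04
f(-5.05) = 31.61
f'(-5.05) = -15.02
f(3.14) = 26.02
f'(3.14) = 13.65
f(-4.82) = 28.25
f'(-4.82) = -14.21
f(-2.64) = 5.58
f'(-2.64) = -6.58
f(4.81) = 53.69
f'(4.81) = 19.50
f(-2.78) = 6.54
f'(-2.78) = -7.07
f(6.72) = 97.31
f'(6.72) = 26.18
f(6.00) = 79.37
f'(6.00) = 23.66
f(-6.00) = 47.45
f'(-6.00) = -18.34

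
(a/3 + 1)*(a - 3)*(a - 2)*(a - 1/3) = a^4/3 - 7*a^3/9 - 25*a^2/9 + 7*a - 2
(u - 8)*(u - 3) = u^2 - 11*u + 24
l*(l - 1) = l^2 - l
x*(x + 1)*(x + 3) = x^3 + 4*x^2 + 3*x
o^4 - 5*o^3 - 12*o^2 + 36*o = o*(o - 6)*(o - 2)*(o + 3)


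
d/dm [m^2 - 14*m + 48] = 2*m - 14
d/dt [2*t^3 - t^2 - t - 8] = 6*t^2 - 2*t - 1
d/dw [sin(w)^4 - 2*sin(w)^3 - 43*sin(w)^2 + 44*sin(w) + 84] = 2*(2*sin(w)^3 - 3*sin(w)^2 - 43*sin(w) + 22)*cos(w)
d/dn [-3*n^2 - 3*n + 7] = -6*n - 3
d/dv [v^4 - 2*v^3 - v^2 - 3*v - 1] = 4*v^3 - 6*v^2 - 2*v - 3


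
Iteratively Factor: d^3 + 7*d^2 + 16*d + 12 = (d + 3)*(d^2 + 4*d + 4) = (d + 2)*(d + 3)*(d + 2)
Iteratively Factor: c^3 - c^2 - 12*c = (c)*(c^2 - c - 12) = c*(c + 3)*(c - 4)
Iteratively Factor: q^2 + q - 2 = (q + 2)*(q - 1)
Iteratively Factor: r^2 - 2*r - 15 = (r + 3)*(r - 5)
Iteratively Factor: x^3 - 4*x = (x + 2)*(x^2 - 2*x) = (x - 2)*(x + 2)*(x)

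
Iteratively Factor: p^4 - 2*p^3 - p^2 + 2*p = (p)*(p^3 - 2*p^2 - p + 2) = p*(p - 2)*(p^2 - 1) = p*(p - 2)*(p + 1)*(p - 1)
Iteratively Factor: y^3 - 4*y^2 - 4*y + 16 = (y - 2)*(y^2 - 2*y - 8) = (y - 2)*(y + 2)*(y - 4)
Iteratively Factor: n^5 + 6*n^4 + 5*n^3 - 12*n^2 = (n)*(n^4 + 6*n^3 + 5*n^2 - 12*n) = n*(n + 4)*(n^3 + 2*n^2 - 3*n) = n*(n - 1)*(n + 4)*(n^2 + 3*n) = n*(n - 1)*(n + 3)*(n + 4)*(n)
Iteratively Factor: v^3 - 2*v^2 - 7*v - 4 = (v - 4)*(v^2 + 2*v + 1) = (v - 4)*(v + 1)*(v + 1)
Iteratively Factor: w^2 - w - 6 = (w - 3)*(w + 2)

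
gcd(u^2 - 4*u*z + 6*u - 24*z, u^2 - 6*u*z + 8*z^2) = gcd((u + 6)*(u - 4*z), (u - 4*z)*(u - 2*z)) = -u + 4*z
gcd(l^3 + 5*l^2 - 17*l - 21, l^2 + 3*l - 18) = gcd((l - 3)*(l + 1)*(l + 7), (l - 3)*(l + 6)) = l - 3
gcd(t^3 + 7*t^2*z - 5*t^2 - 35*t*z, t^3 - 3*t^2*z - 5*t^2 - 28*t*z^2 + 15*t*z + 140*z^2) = t - 5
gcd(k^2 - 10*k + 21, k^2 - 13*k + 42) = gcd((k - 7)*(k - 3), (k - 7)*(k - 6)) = k - 7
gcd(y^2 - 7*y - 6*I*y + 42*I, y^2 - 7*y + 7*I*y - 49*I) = y - 7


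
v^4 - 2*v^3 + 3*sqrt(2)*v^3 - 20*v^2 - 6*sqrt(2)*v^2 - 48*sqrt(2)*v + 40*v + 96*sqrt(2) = (v - 2)*(v - 3*sqrt(2))*(v + 2*sqrt(2))*(v + 4*sqrt(2))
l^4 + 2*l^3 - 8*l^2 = l^2*(l - 2)*(l + 4)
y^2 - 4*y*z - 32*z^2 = (y - 8*z)*(y + 4*z)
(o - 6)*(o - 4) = o^2 - 10*o + 24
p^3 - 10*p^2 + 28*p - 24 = (p - 6)*(p - 2)^2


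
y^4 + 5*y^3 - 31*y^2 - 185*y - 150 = (y - 6)*(y + 1)*(y + 5)^2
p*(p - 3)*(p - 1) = p^3 - 4*p^2 + 3*p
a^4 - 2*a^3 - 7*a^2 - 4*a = a*(a - 4)*(a + 1)^2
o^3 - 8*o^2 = o^2*(o - 8)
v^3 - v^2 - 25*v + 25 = (v - 5)*(v - 1)*(v + 5)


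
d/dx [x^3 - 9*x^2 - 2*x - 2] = 3*x^2 - 18*x - 2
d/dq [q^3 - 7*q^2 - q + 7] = 3*q^2 - 14*q - 1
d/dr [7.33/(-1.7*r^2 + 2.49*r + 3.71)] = (24.922*r - 18.2517)/(-1.7*r^2 + 2.49*r + 3.71)^2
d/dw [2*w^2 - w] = 4*w - 1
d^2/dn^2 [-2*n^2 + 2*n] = -4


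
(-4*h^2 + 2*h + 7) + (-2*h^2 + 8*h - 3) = -6*h^2 + 10*h + 4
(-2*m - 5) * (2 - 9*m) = 18*m^2 + 41*m - 10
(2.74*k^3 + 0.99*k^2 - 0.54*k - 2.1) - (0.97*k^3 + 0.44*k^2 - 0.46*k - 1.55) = 1.77*k^3 + 0.55*k^2 - 0.08*k - 0.55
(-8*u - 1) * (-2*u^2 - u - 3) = 16*u^3 + 10*u^2 + 25*u + 3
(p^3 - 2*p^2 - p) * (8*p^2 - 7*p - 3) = 8*p^5 - 23*p^4 + 3*p^3 + 13*p^2 + 3*p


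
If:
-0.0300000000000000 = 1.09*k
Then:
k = -0.03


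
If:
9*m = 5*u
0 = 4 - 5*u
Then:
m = 4/9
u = 4/5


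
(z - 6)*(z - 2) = z^2 - 8*z + 12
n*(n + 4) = n^2 + 4*n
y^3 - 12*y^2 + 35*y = y*(y - 7)*(y - 5)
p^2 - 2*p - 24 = (p - 6)*(p + 4)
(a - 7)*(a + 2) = a^2 - 5*a - 14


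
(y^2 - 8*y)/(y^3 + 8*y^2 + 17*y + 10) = y*(y - 8)/(y^3 + 8*y^2 + 17*y + 10)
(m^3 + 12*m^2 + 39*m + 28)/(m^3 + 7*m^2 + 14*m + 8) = (m + 7)/(m + 2)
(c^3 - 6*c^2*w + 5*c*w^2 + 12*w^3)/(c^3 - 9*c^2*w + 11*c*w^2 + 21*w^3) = (-c + 4*w)/(-c + 7*w)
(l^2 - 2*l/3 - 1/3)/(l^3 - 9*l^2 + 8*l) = (l + 1/3)/(l*(l - 8))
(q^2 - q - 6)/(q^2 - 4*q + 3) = (q + 2)/(q - 1)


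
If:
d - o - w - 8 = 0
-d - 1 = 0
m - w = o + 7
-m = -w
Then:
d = -1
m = -2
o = -7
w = -2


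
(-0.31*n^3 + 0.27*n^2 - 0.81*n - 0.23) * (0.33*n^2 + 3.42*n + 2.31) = -0.1023*n^5 - 0.9711*n^4 - 0.06*n^3 - 2.2224*n^2 - 2.6577*n - 0.5313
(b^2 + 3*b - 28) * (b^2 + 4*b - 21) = b^4 + 7*b^3 - 37*b^2 - 175*b + 588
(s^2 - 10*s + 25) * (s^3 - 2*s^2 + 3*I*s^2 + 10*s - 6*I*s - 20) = s^5 - 12*s^4 + 3*I*s^4 + 55*s^3 - 36*I*s^3 - 170*s^2 + 135*I*s^2 + 450*s - 150*I*s - 500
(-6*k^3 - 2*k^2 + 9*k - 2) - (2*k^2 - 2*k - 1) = -6*k^3 - 4*k^2 + 11*k - 1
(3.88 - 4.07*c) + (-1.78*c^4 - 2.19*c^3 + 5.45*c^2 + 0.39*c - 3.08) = -1.78*c^4 - 2.19*c^3 + 5.45*c^2 - 3.68*c + 0.8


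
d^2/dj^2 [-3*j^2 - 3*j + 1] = -6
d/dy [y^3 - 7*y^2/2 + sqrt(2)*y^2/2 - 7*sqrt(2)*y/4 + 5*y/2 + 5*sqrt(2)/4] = 3*y^2 - 7*y + sqrt(2)*y - 7*sqrt(2)/4 + 5/2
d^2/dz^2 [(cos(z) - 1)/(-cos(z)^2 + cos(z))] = (cos(z)^2 - 2)/cos(z)^3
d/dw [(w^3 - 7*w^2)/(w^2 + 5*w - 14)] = w*(w^3 + 10*w^2 - 77*w + 196)/(w^4 + 10*w^3 - 3*w^2 - 140*w + 196)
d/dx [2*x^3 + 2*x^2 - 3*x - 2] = 6*x^2 + 4*x - 3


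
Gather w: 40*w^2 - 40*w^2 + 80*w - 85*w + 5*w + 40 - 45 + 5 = 0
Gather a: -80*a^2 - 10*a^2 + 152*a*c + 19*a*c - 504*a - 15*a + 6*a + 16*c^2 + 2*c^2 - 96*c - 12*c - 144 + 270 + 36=-90*a^2 + a*(171*c - 513) + 18*c^2 - 108*c + 162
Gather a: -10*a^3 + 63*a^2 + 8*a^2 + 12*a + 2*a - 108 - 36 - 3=-10*a^3 + 71*a^2 + 14*a - 147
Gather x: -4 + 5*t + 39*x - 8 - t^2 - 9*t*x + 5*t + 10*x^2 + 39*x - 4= -t^2 + 10*t + 10*x^2 + x*(78 - 9*t) - 16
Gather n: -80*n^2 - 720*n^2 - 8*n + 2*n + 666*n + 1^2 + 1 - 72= -800*n^2 + 660*n - 70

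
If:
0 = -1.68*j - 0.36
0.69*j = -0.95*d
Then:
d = 0.16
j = -0.21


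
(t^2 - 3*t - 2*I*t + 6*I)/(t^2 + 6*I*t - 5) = (t^2 - 3*t - 2*I*t + 6*I)/(t^2 + 6*I*t - 5)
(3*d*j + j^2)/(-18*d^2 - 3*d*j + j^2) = -j/(6*d - j)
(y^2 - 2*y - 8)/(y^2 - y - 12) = (y + 2)/(y + 3)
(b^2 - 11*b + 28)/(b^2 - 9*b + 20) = (b - 7)/(b - 5)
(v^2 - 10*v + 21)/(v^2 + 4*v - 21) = (v - 7)/(v + 7)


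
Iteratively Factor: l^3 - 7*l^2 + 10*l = (l)*(l^2 - 7*l + 10) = l*(l - 5)*(l - 2)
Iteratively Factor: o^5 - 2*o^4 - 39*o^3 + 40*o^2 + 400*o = (o + 4)*(o^4 - 6*o^3 - 15*o^2 + 100*o) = o*(o + 4)*(o^3 - 6*o^2 - 15*o + 100) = o*(o - 5)*(o + 4)*(o^2 - o - 20) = o*(o - 5)^2*(o + 4)*(o + 4)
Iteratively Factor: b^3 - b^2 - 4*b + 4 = (b - 1)*(b^2 - 4) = (b - 1)*(b + 2)*(b - 2)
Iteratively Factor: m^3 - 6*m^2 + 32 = (m - 4)*(m^2 - 2*m - 8) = (m - 4)^2*(m + 2)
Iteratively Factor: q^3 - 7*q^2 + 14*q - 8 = (q - 4)*(q^2 - 3*q + 2) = (q - 4)*(q - 1)*(q - 2)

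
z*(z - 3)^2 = z^3 - 6*z^2 + 9*z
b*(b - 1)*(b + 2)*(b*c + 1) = b^4*c + b^3*c + b^3 - 2*b^2*c + b^2 - 2*b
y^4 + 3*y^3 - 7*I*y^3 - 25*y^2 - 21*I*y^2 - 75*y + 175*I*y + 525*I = (y - 5)*(y + 3)*(y + 5)*(y - 7*I)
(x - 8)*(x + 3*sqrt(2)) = x^2 - 8*x + 3*sqrt(2)*x - 24*sqrt(2)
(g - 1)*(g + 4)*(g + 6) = g^3 + 9*g^2 + 14*g - 24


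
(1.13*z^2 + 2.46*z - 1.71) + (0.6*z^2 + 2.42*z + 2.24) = 1.73*z^2 + 4.88*z + 0.53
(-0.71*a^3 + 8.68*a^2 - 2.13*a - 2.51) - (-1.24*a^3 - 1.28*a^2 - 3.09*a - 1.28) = 0.53*a^3 + 9.96*a^2 + 0.96*a - 1.23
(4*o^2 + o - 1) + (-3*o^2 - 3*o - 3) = o^2 - 2*o - 4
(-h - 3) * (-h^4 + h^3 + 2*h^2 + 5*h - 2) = h^5 + 2*h^4 - 5*h^3 - 11*h^2 - 13*h + 6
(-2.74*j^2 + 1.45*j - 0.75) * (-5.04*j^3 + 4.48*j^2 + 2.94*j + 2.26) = 13.8096*j^5 - 19.5832*j^4 + 2.2204*j^3 - 5.2894*j^2 + 1.072*j - 1.695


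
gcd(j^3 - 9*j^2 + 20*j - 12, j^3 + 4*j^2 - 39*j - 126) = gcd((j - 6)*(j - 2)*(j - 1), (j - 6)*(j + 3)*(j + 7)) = j - 6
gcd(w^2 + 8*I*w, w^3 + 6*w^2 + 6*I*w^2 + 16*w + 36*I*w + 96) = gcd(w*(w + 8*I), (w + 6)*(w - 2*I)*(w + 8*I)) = w + 8*I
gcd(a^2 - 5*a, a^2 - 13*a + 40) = a - 5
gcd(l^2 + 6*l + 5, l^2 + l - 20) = l + 5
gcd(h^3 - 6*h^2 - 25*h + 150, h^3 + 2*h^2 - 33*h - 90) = h^2 - h - 30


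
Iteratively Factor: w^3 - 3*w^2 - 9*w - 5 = (w - 5)*(w^2 + 2*w + 1) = (w - 5)*(w + 1)*(w + 1)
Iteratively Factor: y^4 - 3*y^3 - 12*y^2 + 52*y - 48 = (y - 2)*(y^3 - y^2 - 14*y + 24) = (y - 2)*(y + 4)*(y^2 - 5*y + 6) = (y - 2)^2*(y + 4)*(y - 3)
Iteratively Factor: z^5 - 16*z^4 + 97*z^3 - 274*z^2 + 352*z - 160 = (z - 4)*(z^4 - 12*z^3 + 49*z^2 - 78*z + 40) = (z - 4)*(z - 1)*(z^3 - 11*z^2 + 38*z - 40) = (z - 4)*(z - 2)*(z - 1)*(z^2 - 9*z + 20) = (z - 5)*(z - 4)*(z - 2)*(z - 1)*(z - 4)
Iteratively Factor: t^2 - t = (t)*(t - 1)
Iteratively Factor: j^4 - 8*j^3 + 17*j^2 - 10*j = (j - 2)*(j^3 - 6*j^2 + 5*j) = j*(j - 2)*(j^2 - 6*j + 5) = j*(j - 5)*(j - 2)*(j - 1)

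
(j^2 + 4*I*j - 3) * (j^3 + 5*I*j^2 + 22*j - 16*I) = j^5 + 9*I*j^4 - j^3 + 57*I*j^2 - 2*j + 48*I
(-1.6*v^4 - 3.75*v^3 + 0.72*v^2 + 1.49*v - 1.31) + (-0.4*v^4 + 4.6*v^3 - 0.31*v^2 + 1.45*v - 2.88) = -2.0*v^4 + 0.85*v^3 + 0.41*v^2 + 2.94*v - 4.19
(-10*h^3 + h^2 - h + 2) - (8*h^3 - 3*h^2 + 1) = -18*h^3 + 4*h^2 - h + 1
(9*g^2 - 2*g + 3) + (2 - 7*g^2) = 2*g^2 - 2*g + 5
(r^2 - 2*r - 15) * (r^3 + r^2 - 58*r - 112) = r^5 - r^4 - 75*r^3 - 11*r^2 + 1094*r + 1680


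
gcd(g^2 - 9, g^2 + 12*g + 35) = 1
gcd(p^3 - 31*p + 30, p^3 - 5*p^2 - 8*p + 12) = p - 1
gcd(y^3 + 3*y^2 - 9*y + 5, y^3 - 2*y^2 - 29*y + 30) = y^2 + 4*y - 5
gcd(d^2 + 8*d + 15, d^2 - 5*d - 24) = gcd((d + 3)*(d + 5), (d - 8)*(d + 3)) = d + 3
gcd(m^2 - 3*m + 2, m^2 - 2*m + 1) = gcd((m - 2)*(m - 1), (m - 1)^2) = m - 1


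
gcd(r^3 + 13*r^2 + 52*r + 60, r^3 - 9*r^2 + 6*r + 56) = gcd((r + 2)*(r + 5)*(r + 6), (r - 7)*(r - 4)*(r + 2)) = r + 2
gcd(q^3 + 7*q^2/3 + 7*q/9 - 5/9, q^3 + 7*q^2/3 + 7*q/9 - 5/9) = q^3 + 7*q^2/3 + 7*q/9 - 5/9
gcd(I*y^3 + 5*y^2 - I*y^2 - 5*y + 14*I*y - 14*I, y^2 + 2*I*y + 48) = 1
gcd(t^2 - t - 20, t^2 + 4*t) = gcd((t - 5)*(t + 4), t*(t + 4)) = t + 4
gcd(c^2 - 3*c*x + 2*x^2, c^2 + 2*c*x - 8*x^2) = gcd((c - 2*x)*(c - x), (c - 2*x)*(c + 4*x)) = -c + 2*x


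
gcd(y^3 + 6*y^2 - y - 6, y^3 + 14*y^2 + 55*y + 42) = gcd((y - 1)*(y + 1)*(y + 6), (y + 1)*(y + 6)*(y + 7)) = y^2 + 7*y + 6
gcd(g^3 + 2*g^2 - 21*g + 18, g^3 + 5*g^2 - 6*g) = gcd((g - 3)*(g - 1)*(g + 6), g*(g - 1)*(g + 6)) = g^2 + 5*g - 6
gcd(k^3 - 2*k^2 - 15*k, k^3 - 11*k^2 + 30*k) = k^2 - 5*k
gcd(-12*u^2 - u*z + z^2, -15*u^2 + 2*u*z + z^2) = 1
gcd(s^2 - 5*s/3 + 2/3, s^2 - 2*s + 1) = s - 1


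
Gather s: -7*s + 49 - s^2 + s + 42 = -s^2 - 6*s + 91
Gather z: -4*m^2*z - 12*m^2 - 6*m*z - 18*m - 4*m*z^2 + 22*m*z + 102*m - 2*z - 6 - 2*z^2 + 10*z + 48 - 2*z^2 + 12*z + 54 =-12*m^2 + 84*m + z^2*(-4*m - 4) + z*(-4*m^2 + 16*m + 20) + 96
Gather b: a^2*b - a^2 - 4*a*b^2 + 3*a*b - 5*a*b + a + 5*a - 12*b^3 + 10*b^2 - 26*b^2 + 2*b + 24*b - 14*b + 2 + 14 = -a^2 + 6*a - 12*b^3 + b^2*(-4*a - 16) + b*(a^2 - 2*a + 12) + 16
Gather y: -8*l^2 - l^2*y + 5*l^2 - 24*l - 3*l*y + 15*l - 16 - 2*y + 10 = -3*l^2 - 9*l + y*(-l^2 - 3*l - 2) - 6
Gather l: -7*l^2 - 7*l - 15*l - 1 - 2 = -7*l^2 - 22*l - 3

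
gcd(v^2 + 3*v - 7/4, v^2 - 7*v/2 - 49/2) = v + 7/2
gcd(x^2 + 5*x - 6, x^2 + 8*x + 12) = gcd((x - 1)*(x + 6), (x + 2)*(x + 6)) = x + 6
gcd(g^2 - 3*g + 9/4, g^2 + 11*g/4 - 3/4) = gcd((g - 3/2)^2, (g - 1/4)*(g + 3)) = 1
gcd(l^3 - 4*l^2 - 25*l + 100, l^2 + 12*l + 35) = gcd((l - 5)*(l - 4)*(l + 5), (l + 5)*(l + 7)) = l + 5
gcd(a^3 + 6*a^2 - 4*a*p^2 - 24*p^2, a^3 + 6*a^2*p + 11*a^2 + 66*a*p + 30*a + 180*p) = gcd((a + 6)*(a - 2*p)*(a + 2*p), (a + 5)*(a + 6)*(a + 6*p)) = a + 6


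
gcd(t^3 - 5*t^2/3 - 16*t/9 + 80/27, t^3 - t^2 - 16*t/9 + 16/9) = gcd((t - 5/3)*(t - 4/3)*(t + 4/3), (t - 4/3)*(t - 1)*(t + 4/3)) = t^2 - 16/9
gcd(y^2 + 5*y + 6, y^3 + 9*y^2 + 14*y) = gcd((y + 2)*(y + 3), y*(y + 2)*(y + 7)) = y + 2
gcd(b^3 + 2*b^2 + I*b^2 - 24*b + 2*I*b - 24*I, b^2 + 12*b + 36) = b + 6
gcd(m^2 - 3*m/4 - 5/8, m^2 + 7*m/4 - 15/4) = m - 5/4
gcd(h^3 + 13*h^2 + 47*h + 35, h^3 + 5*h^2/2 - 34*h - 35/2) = h + 7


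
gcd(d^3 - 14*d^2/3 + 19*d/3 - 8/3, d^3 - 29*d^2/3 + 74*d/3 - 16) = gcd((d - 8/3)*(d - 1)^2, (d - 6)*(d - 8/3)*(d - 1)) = d^2 - 11*d/3 + 8/3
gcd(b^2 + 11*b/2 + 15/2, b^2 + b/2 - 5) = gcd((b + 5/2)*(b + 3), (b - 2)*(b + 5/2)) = b + 5/2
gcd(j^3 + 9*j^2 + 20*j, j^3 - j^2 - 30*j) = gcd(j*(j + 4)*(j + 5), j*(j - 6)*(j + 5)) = j^2 + 5*j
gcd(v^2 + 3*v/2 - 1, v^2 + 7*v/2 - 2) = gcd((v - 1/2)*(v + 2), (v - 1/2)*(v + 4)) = v - 1/2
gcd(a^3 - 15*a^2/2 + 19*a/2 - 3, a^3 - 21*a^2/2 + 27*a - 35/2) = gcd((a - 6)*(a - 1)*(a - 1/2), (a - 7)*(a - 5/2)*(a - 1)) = a - 1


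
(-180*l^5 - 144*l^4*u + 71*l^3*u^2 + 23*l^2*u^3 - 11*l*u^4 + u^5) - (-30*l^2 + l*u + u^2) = -180*l^5 - 144*l^4*u + 71*l^3*u^2 + 23*l^2*u^3 + 30*l^2 - 11*l*u^4 - l*u + u^5 - u^2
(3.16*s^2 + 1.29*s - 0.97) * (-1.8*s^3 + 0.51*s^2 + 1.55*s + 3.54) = -5.688*s^5 - 0.7104*s^4 + 7.3019*s^3 + 12.6912*s^2 + 3.0631*s - 3.4338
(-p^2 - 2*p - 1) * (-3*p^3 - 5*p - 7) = 3*p^5 + 6*p^4 + 8*p^3 + 17*p^2 + 19*p + 7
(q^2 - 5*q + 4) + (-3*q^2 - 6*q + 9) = -2*q^2 - 11*q + 13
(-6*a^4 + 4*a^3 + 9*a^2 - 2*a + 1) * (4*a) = -24*a^5 + 16*a^4 + 36*a^3 - 8*a^2 + 4*a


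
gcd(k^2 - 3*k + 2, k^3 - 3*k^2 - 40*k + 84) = k - 2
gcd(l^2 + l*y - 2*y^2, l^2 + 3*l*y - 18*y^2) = 1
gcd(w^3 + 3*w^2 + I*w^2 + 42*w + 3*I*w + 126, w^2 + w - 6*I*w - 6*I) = w - 6*I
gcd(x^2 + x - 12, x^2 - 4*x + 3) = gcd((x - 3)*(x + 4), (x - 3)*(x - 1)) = x - 3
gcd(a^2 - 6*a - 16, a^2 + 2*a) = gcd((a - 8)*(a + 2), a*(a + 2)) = a + 2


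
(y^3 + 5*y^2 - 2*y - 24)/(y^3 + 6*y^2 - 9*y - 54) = (y^2 + 2*y - 8)/(y^2 + 3*y - 18)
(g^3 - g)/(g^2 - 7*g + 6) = g*(g + 1)/(g - 6)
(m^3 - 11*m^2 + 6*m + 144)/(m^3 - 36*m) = (m^2 - 5*m - 24)/(m*(m + 6))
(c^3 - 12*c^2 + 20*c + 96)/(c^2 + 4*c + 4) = (c^2 - 14*c + 48)/(c + 2)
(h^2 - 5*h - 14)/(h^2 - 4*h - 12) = (h - 7)/(h - 6)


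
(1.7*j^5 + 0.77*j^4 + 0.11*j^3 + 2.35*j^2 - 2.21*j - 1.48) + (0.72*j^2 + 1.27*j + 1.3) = 1.7*j^5 + 0.77*j^4 + 0.11*j^3 + 3.07*j^2 - 0.94*j - 0.18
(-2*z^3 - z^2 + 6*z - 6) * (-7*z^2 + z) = 14*z^5 + 5*z^4 - 43*z^3 + 48*z^2 - 6*z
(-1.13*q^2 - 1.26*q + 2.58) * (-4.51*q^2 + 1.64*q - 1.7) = 5.0963*q^4 + 3.8294*q^3 - 11.7812*q^2 + 6.3732*q - 4.386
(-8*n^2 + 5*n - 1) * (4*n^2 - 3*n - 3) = -32*n^4 + 44*n^3 + 5*n^2 - 12*n + 3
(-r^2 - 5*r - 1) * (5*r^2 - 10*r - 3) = -5*r^4 - 15*r^3 + 48*r^2 + 25*r + 3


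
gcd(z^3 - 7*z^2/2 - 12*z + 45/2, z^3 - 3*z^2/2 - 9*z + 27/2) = z^2 + 3*z/2 - 9/2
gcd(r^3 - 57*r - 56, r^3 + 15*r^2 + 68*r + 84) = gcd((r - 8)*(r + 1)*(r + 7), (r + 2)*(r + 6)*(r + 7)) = r + 7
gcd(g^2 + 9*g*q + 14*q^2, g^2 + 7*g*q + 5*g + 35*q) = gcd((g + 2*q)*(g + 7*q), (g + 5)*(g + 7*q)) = g + 7*q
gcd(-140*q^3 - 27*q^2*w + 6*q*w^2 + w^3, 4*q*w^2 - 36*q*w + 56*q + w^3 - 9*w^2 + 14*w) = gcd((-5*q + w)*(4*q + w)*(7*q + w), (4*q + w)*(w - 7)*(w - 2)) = 4*q + w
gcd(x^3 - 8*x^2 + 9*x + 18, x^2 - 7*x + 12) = x - 3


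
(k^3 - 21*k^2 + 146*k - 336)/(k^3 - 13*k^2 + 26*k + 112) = (k - 6)/(k + 2)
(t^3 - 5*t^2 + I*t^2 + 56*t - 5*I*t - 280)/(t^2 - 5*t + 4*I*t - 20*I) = (t^2 + I*t + 56)/(t + 4*I)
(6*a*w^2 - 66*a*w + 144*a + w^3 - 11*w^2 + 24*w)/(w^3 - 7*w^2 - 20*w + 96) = (6*a + w)/(w + 4)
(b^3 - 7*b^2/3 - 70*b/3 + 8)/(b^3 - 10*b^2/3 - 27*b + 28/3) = (b - 6)/(b - 7)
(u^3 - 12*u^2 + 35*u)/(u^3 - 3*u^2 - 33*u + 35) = u*(u - 5)/(u^2 + 4*u - 5)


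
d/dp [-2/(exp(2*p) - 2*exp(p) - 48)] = 4*(exp(p) - 1)*exp(p)/(-exp(2*p) + 2*exp(p) + 48)^2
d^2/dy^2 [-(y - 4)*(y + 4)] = -2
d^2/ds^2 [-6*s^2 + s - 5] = -12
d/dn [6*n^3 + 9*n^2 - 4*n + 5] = 18*n^2 + 18*n - 4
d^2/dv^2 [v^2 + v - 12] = 2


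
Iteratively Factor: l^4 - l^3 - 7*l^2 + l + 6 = (l + 2)*(l^3 - 3*l^2 - l + 3) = (l + 1)*(l + 2)*(l^2 - 4*l + 3) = (l - 1)*(l + 1)*(l + 2)*(l - 3)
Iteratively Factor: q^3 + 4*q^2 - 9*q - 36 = (q + 3)*(q^2 + q - 12) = (q - 3)*(q + 3)*(q + 4)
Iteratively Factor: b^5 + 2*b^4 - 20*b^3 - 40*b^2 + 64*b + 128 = (b + 2)*(b^4 - 20*b^2 + 64) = (b + 2)^2*(b^3 - 2*b^2 - 16*b + 32) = (b - 4)*(b + 2)^2*(b^2 + 2*b - 8) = (b - 4)*(b + 2)^2*(b + 4)*(b - 2)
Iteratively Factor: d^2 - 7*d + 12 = (d - 4)*(d - 3)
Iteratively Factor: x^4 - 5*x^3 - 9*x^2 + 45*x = (x - 5)*(x^3 - 9*x) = x*(x - 5)*(x^2 - 9) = x*(x - 5)*(x - 3)*(x + 3)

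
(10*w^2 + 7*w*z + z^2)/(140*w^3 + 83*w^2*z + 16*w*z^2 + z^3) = (2*w + z)/(28*w^2 + 11*w*z + z^2)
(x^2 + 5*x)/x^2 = (x + 5)/x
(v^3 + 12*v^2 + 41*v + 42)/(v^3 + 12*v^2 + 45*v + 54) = (v^2 + 9*v + 14)/(v^2 + 9*v + 18)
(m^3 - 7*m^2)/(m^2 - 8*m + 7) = m^2/(m - 1)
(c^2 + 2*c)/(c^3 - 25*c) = (c + 2)/(c^2 - 25)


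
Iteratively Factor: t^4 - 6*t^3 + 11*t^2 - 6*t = (t)*(t^3 - 6*t^2 + 11*t - 6) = t*(t - 1)*(t^2 - 5*t + 6) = t*(t - 2)*(t - 1)*(t - 3)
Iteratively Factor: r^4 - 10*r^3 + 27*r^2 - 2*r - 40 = (r + 1)*(r^3 - 11*r^2 + 38*r - 40) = (r - 4)*(r + 1)*(r^2 - 7*r + 10) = (r - 4)*(r - 2)*(r + 1)*(r - 5)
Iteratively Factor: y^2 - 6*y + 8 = (y - 2)*(y - 4)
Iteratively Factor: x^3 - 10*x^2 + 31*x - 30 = (x - 2)*(x^2 - 8*x + 15) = (x - 5)*(x - 2)*(x - 3)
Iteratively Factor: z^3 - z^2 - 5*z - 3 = (z + 1)*(z^2 - 2*z - 3) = (z + 1)^2*(z - 3)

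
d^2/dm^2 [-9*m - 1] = 0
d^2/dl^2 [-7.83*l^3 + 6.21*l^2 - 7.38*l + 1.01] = 12.42 - 46.98*l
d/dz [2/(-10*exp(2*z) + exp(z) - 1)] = (40*exp(z) - 2)*exp(z)/(10*exp(2*z) - exp(z) + 1)^2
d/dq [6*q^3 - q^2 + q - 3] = 18*q^2 - 2*q + 1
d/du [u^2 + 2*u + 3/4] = 2*u + 2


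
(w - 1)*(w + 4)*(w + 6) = w^3 + 9*w^2 + 14*w - 24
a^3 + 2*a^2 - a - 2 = (a - 1)*(a + 1)*(a + 2)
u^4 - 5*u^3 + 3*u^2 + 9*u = u*(u - 3)^2*(u + 1)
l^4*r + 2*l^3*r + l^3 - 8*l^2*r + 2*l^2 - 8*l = l*(l - 2)*(l + 4)*(l*r + 1)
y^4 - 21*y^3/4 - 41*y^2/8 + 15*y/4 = y*(y - 6)*(y - 1/2)*(y + 5/4)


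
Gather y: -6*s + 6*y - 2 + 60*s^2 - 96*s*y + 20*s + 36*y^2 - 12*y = 60*s^2 + 14*s + 36*y^2 + y*(-96*s - 6) - 2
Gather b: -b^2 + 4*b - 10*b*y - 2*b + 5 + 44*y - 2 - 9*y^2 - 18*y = -b^2 + b*(2 - 10*y) - 9*y^2 + 26*y + 3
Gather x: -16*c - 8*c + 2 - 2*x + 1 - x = -24*c - 3*x + 3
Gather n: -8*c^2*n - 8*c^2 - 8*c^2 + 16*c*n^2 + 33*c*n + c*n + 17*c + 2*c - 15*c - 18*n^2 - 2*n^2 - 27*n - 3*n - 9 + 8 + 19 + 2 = -16*c^2 + 4*c + n^2*(16*c - 20) + n*(-8*c^2 + 34*c - 30) + 20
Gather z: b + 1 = b + 1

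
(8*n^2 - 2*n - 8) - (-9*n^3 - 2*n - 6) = 9*n^3 + 8*n^2 - 2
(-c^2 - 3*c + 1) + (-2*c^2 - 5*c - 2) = -3*c^2 - 8*c - 1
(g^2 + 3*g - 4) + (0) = g^2 + 3*g - 4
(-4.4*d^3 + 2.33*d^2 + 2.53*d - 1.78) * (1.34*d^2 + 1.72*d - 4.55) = -5.896*d^5 - 4.4458*d^4 + 27.4178*d^3 - 8.6351*d^2 - 14.5731*d + 8.099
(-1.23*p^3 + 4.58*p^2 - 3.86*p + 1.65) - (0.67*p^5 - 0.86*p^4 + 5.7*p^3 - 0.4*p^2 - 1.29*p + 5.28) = -0.67*p^5 + 0.86*p^4 - 6.93*p^3 + 4.98*p^2 - 2.57*p - 3.63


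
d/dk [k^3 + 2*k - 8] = 3*k^2 + 2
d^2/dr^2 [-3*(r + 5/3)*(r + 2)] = -6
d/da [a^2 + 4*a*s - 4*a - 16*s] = 2*a + 4*s - 4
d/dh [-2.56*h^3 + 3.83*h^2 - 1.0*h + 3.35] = -7.68*h^2 + 7.66*h - 1.0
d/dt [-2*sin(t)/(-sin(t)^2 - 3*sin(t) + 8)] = 2*(cos(t)^2 - 9)*cos(t)/(sin(t)^2 + 3*sin(t) - 8)^2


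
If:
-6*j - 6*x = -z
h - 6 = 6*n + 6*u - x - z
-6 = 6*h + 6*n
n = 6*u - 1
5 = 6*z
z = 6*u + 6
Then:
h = 31/6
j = 1523/36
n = -37/6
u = -31/36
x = -253/6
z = 5/6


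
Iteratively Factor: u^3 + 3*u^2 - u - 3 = (u + 1)*(u^2 + 2*u - 3) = (u + 1)*(u + 3)*(u - 1)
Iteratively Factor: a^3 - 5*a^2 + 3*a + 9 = (a - 3)*(a^2 - 2*a - 3) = (a - 3)*(a + 1)*(a - 3)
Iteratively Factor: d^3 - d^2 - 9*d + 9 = (d - 1)*(d^2 - 9) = (d - 1)*(d + 3)*(d - 3)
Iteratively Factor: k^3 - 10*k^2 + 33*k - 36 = (k - 4)*(k^2 - 6*k + 9) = (k - 4)*(k - 3)*(k - 3)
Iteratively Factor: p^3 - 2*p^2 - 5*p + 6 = (p - 1)*(p^2 - p - 6) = (p - 1)*(p + 2)*(p - 3)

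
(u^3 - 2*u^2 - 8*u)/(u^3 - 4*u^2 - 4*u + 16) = u/(u - 2)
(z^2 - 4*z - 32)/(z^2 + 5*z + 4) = (z - 8)/(z + 1)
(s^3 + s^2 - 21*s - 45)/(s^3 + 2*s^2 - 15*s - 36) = (s - 5)/(s - 4)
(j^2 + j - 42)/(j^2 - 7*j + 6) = (j + 7)/(j - 1)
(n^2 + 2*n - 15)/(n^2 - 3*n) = (n + 5)/n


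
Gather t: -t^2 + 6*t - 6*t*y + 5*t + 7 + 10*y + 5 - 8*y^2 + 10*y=-t^2 + t*(11 - 6*y) - 8*y^2 + 20*y + 12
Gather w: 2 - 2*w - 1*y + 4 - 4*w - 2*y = -6*w - 3*y + 6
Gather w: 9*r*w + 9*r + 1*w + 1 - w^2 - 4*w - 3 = 9*r - w^2 + w*(9*r - 3) - 2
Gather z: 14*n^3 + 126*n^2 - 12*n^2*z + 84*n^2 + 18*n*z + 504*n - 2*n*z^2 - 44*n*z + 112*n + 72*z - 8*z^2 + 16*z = 14*n^3 + 210*n^2 + 616*n + z^2*(-2*n - 8) + z*(-12*n^2 - 26*n + 88)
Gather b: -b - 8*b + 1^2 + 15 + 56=72 - 9*b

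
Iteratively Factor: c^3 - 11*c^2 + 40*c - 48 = (c - 4)*(c^2 - 7*c + 12) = (c - 4)*(c - 3)*(c - 4)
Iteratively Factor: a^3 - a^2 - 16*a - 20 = (a + 2)*(a^2 - 3*a - 10) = (a - 5)*(a + 2)*(a + 2)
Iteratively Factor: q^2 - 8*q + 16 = (q - 4)*(q - 4)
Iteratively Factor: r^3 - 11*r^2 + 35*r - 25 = (r - 5)*(r^2 - 6*r + 5) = (r - 5)*(r - 1)*(r - 5)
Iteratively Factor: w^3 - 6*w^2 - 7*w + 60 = (w + 3)*(w^2 - 9*w + 20) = (w - 4)*(w + 3)*(w - 5)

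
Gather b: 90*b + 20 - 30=90*b - 10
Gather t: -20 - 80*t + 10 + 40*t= -40*t - 10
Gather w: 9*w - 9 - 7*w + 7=2*w - 2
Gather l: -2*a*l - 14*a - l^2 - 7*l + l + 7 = -14*a - l^2 + l*(-2*a - 6) + 7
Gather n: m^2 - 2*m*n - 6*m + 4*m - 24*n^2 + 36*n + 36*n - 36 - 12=m^2 - 2*m - 24*n^2 + n*(72 - 2*m) - 48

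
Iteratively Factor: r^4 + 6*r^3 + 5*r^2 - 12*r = (r + 4)*(r^3 + 2*r^2 - 3*r) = r*(r + 4)*(r^2 + 2*r - 3) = r*(r + 3)*(r + 4)*(r - 1)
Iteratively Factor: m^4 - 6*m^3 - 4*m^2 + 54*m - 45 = (m + 3)*(m^3 - 9*m^2 + 23*m - 15) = (m - 3)*(m + 3)*(m^2 - 6*m + 5) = (m - 3)*(m - 1)*(m + 3)*(m - 5)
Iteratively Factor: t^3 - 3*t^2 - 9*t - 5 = (t + 1)*(t^2 - 4*t - 5) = (t - 5)*(t + 1)*(t + 1)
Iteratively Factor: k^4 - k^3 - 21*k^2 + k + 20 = (k - 1)*(k^3 - 21*k - 20) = (k - 1)*(k + 1)*(k^2 - k - 20) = (k - 5)*(k - 1)*(k + 1)*(k + 4)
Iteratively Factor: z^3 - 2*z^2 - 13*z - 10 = (z + 2)*(z^2 - 4*z - 5) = (z + 1)*(z + 2)*(z - 5)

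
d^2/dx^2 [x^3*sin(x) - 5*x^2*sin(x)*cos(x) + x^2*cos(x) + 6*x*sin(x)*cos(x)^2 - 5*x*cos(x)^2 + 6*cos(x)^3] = -x^3*sin(x) + 10*x^2*sin(2*x) + 5*x^2*cos(x) + x*sin(x)/2 - 27*x*sin(3*x)/2 - 10*x*cos(2*x) + 5*sin(2*x) + cos(x)/2 - 9*cos(3*x)/2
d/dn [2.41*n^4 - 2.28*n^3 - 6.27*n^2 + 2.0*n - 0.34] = 9.64*n^3 - 6.84*n^2 - 12.54*n + 2.0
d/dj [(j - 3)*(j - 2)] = 2*j - 5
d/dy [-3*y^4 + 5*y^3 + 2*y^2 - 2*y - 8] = -12*y^3 + 15*y^2 + 4*y - 2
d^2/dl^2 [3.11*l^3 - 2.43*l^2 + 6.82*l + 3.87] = 18.66*l - 4.86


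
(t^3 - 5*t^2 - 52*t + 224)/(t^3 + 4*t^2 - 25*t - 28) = (t - 8)/(t + 1)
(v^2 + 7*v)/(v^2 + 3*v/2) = 2*(v + 7)/(2*v + 3)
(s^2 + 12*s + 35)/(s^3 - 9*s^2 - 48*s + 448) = (s + 5)/(s^2 - 16*s + 64)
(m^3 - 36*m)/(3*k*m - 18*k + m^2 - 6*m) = m*(m + 6)/(3*k + m)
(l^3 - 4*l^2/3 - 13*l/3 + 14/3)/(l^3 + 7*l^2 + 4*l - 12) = (l - 7/3)/(l + 6)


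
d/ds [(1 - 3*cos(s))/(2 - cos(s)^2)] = (3*cos(s)^2 - 2*cos(s) + 6)*sin(s)/(sin(s)^2 + 1)^2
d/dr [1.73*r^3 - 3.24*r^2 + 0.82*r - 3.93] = 5.19*r^2 - 6.48*r + 0.82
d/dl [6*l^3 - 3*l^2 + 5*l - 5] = 18*l^2 - 6*l + 5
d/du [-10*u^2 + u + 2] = 1 - 20*u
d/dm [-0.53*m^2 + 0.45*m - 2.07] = 0.45 - 1.06*m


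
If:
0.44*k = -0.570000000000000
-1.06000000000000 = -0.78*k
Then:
No Solution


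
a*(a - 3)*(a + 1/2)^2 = a^4 - 2*a^3 - 11*a^2/4 - 3*a/4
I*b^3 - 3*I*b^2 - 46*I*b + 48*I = (b - 8)*(b + 6)*(I*b - I)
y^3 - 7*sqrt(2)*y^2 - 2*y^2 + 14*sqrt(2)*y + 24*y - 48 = (y - 2)*(y - 4*sqrt(2))*(y - 3*sqrt(2))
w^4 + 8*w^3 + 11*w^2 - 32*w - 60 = (w - 2)*(w + 2)*(w + 3)*(w + 5)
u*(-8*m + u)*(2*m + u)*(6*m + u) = -96*m^3*u - 52*m^2*u^2 + u^4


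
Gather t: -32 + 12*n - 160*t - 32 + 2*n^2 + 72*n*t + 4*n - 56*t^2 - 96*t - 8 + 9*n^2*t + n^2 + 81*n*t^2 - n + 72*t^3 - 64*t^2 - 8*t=3*n^2 + 15*n + 72*t^3 + t^2*(81*n - 120) + t*(9*n^2 + 72*n - 264) - 72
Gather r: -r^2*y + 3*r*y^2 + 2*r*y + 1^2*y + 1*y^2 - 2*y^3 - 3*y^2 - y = -r^2*y + r*(3*y^2 + 2*y) - 2*y^3 - 2*y^2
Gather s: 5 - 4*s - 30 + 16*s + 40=12*s + 15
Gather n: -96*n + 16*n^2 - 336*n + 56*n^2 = 72*n^2 - 432*n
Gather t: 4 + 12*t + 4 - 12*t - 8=0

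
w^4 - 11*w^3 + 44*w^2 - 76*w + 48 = (w - 4)*(w - 3)*(w - 2)^2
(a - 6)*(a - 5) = a^2 - 11*a + 30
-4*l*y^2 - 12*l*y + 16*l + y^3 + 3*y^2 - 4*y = (-4*l + y)*(y - 1)*(y + 4)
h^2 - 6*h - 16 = (h - 8)*(h + 2)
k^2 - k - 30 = (k - 6)*(k + 5)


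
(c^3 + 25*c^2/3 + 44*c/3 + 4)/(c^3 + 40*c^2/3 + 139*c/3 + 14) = (c + 2)/(c + 7)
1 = 1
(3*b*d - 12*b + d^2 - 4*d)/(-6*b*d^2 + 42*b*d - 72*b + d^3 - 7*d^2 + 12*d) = (-3*b - d)/(6*b*d - 18*b - d^2 + 3*d)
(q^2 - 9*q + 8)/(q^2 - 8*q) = (q - 1)/q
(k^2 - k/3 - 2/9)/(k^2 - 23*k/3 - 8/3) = (k - 2/3)/(k - 8)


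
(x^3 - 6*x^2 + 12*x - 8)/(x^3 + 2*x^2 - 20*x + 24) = (x - 2)/(x + 6)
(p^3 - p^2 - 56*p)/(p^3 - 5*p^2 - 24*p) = (p + 7)/(p + 3)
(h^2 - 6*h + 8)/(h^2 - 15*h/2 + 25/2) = 2*(h^2 - 6*h + 8)/(2*h^2 - 15*h + 25)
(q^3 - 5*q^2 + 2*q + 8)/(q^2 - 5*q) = (q^3 - 5*q^2 + 2*q + 8)/(q*(q - 5))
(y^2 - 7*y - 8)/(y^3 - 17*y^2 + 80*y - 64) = (y + 1)/(y^2 - 9*y + 8)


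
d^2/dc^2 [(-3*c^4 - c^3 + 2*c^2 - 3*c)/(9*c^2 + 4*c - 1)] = 2*(-243*c^6 - 324*c^5 - 63*c^4 - 244*c^3 + 48*c^2 - 84*c - 10)/(729*c^6 + 972*c^5 + 189*c^4 - 152*c^3 - 21*c^2 + 12*c - 1)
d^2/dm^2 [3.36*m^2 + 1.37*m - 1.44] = 6.72000000000000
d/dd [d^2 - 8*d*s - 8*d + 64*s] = 2*d - 8*s - 8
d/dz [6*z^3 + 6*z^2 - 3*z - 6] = 18*z^2 + 12*z - 3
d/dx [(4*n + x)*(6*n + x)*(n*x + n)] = n*(24*n^2 + 20*n*x + 10*n + 3*x^2 + 2*x)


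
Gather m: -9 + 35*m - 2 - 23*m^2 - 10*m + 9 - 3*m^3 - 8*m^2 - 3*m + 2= -3*m^3 - 31*m^2 + 22*m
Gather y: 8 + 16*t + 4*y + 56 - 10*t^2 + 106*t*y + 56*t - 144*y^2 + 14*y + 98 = -10*t^2 + 72*t - 144*y^2 + y*(106*t + 18) + 162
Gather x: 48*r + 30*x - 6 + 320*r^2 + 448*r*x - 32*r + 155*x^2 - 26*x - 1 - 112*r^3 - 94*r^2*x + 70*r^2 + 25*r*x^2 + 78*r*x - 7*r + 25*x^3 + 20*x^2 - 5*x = -112*r^3 + 390*r^2 + 9*r + 25*x^3 + x^2*(25*r + 175) + x*(-94*r^2 + 526*r - 1) - 7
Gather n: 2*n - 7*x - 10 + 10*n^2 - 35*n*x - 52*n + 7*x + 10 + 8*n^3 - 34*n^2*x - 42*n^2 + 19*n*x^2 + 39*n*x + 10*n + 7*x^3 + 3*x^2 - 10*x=8*n^3 + n^2*(-34*x - 32) + n*(19*x^2 + 4*x - 40) + 7*x^3 + 3*x^2 - 10*x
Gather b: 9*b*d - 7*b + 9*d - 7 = b*(9*d - 7) + 9*d - 7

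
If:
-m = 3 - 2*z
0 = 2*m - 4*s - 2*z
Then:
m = 2*z - 3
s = z/2 - 3/2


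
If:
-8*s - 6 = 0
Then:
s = -3/4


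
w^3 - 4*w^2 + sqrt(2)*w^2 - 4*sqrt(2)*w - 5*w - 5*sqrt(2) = (w - 5)*(w + 1)*(w + sqrt(2))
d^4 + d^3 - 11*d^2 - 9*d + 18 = (d - 3)*(d - 1)*(d + 2)*(d + 3)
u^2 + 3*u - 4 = (u - 1)*(u + 4)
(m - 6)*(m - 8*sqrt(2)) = m^2 - 8*sqrt(2)*m - 6*m + 48*sqrt(2)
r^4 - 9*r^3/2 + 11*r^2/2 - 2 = (r - 2)^2*(r - 1)*(r + 1/2)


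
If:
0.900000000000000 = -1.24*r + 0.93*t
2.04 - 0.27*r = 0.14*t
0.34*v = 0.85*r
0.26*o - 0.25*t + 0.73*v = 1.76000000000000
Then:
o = -16.23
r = 4.17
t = 6.53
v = 10.43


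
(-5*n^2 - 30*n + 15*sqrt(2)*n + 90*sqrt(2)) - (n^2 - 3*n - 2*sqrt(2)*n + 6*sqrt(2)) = -6*n^2 - 27*n + 17*sqrt(2)*n + 84*sqrt(2)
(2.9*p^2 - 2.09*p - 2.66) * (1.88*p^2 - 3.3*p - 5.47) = 5.452*p^4 - 13.4992*p^3 - 13.9668*p^2 + 20.2103*p + 14.5502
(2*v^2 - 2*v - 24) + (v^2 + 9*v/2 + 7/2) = 3*v^2 + 5*v/2 - 41/2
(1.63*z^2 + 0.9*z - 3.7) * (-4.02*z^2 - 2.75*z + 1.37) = -6.5526*z^4 - 8.1005*z^3 + 14.6321*z^2 + 11.408*z - 5.069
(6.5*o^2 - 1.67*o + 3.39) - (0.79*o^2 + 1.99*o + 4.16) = 5.71*o^2 - 3.66*o - 0.77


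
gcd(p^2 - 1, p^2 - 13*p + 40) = 1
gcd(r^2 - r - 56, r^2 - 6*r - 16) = r - 8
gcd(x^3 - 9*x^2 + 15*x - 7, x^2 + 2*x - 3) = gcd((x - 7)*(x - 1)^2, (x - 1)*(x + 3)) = x - 1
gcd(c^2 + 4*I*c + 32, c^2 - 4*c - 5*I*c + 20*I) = 1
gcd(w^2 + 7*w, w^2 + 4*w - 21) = w + 7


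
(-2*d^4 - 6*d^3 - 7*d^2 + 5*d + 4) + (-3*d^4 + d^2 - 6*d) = -5*d^4 - 6*d^3 - 6*d^2 - d + 4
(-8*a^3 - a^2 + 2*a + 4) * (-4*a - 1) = 32*a^4 + 12*a^3 - 7*a^2 - 18*a - 4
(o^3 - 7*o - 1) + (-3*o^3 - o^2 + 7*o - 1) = -2*o^3 - o^2 - 2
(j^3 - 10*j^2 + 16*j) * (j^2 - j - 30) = j^5 - 11*j^4 - 4*j^3 + 284*j^2 - 480*j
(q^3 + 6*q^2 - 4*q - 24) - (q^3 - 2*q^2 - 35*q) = 8*q^2 + 31*q - 24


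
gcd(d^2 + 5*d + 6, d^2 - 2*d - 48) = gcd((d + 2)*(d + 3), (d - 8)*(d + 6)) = 1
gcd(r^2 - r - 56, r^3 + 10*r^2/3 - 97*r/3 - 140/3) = r + 7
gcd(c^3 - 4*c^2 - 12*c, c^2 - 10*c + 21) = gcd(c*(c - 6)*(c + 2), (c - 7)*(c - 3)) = 1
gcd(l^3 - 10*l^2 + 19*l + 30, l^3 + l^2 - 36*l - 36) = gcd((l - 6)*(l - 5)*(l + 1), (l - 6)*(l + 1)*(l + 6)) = l^2 - 5*l - 6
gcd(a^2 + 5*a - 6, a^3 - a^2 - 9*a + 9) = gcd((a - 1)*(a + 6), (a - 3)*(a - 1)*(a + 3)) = a - 1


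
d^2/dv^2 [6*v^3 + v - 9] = 36*v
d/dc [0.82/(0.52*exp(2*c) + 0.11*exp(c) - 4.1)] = (-0.8528*exp(c) - 0.0902)*exp(c)/(0.52*exp(2*c) + 0.11*exp(c) - 4.1)^2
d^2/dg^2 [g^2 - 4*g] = 2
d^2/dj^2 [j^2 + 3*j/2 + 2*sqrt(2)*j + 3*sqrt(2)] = 2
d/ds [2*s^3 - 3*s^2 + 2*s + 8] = 6*s^2 - 6*s + 2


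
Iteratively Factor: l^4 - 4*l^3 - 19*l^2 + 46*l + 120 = (l - 5)*(l^3 + l^2 - 14*l - 24) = (l - 5)*(l - 4)*(l^2 + 5*l + 6) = (l - 5)*(l - 4)*(l + 2)*(l + 3)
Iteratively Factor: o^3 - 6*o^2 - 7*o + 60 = (o - 5)*(o^2 - o - 12) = (o - 5)*(o - 4)*(o + 3)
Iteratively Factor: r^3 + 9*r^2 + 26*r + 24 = (r + 2)*(r^2 + 7*r + 12) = (r + 2)*(r + 3)*(r + 4)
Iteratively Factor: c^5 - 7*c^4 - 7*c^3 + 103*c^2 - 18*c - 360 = (c - 3)*(c^4 - 4*c^3 - 19*c^2 + 46*c + 120) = (c - 5)*(c - 3)*(c^3 + c^2 - 14*c - 24) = (c - 5)*(c - 3)*(c + 2)*(c^2 - c - 12) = (c - 5)*(c - 4)*(c - 3)*(c + 2)*(c + 3)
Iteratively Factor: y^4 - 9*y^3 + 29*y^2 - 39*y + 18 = (y - 3)*(y^3 - 6*y^2 + 11*y - 6) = (y - 3)^2*(y^2 - 3*y + 2) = (y - 3)^2*(y - 2)*(y - 1)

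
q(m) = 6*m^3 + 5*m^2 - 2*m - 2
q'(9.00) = 1546.00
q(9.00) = 4759.00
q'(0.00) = -2.00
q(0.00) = -2.00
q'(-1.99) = 49.38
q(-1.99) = -25.50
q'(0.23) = 1.25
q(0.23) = -2.12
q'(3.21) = 215.57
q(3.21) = 241.56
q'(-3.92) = 235.40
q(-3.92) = -278.75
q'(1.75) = 70.62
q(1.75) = 41.97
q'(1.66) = 64.20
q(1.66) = 35.90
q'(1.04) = 27.87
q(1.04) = 8.08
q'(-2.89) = 119.44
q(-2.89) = -99.28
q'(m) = 18*m^2 + 10*m - 2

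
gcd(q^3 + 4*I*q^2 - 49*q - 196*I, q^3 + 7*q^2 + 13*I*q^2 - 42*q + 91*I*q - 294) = q + 7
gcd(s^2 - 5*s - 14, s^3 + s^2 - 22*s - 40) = s + 2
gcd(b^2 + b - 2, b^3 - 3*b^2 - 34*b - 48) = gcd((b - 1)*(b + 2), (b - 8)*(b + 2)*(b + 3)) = b + 2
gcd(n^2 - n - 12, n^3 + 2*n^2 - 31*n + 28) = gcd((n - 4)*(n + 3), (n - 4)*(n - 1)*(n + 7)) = n - 4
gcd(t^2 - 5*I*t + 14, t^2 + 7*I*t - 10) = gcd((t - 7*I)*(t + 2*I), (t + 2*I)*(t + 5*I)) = t + 2*I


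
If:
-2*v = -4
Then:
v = 2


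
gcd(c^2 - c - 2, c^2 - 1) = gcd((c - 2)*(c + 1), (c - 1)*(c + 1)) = c + 1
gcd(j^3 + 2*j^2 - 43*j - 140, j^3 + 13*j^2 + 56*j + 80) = j^2 + 9*j + 20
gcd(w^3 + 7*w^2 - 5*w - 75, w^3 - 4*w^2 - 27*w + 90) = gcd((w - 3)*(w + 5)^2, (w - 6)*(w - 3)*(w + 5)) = w^2 + 2*w - 15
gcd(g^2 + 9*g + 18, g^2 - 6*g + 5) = 1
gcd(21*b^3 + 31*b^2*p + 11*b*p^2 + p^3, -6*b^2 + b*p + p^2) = 3*b + p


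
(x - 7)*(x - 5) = x^2 - 12*x + 35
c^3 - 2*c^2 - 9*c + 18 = (c - 3)*(c - 2)*(c + 3)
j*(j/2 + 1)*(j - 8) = j^3/2 - 3*j^2 - 8*j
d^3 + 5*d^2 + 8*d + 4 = (d + 1)*(d + 2)^2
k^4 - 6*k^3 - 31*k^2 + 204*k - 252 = (k - 7)*(k - 3)*(k - 2)*(k + 6)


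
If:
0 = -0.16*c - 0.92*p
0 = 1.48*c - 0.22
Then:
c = 0.15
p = -0.03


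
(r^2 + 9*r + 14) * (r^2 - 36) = r^4 + 9*r^3 - 22*r^2 - 324*r - 504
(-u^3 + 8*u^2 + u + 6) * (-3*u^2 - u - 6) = 3*u^5 - 23*u^4 - 5*u^3 - 67*u^2 - 12*u - 36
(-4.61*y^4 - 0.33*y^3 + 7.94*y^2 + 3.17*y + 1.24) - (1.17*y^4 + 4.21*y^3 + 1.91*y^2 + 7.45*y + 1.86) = -5.78*y^4 - 4.54*y^3 + 6.03*y^2 - 4.28*y - 0.62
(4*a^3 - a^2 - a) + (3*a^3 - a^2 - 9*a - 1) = 7*a^3 - 2*a^2 - 10*a - 1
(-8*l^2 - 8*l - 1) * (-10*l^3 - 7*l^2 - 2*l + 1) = 80*l^5 + 136*l^4 + 82*l^3 + 15*l^2 - 6*l - 1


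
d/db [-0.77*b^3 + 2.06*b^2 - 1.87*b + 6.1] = -2.31*b^2 + 4.12*b - 1.87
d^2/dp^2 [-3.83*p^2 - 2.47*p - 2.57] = -7.66000000000000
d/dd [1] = 0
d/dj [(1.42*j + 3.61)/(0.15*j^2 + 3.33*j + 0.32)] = (0.213*j^2 + 4.7286*j - (0.3*j + 3.33)*(1.42*j + 3.61) + 0.4544)/(0.15*j^2 + 3.33*j + 0.32)^2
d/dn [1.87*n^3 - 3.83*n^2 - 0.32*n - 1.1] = 5.61*n^2 - 7.66*n - 0.32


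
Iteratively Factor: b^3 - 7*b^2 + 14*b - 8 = (b - 1)*(b^2 - 6*b + 8) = (b - 2)*(b - 1)*(b - 4)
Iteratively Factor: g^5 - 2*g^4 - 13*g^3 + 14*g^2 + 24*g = (g + 3)*(g^4 - 5*g^3 + 2*g^2 + 8*g) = (g + 1)*(g + 3)*(g^3 - 6*g^2 + 8*g) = g*(g + 1)*(g + 3)*(g^2 - 6*g + 8) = g*(g - 4)*(g + 1)*(g + 3)*(g - 2)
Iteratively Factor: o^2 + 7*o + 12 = (o + 4)*(o + 3)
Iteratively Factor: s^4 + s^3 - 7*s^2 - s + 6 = (s - 1)*(s^3 + 2*s^2 - 5*s - 6) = (s - 2)*(s - 1)*(s^2 + 4*s + 3) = (s - 2)*(s - 1)*(s + 1)*(s + 3)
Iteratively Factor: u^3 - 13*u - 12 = (u + 1)*(u^2 - u - 12) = (u + 1)*(u + 3)*(u - 4)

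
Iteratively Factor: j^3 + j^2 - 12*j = (j + 4)*(j^2 - 3*j) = j*(j + 4)*(j - 3)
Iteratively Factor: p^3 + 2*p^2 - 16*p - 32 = (p + 2)*(p^2 - 16) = (p - 4)*(p + 2)*(p + 4)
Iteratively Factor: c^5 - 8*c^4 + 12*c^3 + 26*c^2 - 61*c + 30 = (c - 1)*(c^4 - 7*c^3 + 5*c^2 + 31*c - 30) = (c - 5)*(c - 1)*(c^3 - 2*c^2 - 5*c + 6) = (c - 5)*(c - 1)^2*(c^2 - c - 6) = (c - 5)*(c - 3)*(c - 1)^2*(c + 2)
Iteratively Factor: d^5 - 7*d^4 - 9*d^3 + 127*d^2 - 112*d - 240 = (d - 4)*(d^4 - 3*d^3 - 21*d^2 + 43*d + 60) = (d - 4)*(d + 1)*(d^3 - 4*d^2 - 17*d + 60) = (d - 4)*(d - 3)*(d + 1)*(d^2 - d - 20) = (d - 5)*(d - 4)*(d - 3)*(d + 1)*(d + 4)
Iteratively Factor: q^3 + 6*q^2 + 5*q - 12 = (q + 3)*(q^2 + 3*q - 4) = (q - 1)*(q + 3)*(q + 4)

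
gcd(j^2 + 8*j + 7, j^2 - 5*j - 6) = j + 1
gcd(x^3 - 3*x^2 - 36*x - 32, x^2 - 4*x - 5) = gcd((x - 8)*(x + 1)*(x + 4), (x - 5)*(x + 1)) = x + 1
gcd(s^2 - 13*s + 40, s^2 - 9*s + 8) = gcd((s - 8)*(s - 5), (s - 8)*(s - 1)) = s - 8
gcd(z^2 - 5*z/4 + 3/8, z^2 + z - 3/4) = z - 1/2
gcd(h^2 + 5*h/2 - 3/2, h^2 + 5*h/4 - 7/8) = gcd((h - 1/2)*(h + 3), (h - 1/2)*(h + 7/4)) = h - 1/2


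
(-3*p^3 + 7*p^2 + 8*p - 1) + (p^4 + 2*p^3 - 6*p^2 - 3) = p^4 - p^3 + p^2 + 8*p - 4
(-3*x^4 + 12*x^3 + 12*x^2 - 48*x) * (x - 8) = -3*x^5 + 36*x^4 - 84*x^3 - 144*x^2 + 384*x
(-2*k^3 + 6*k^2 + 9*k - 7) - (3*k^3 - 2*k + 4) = -5*k^3 + 6*k^2 + 11*k - 11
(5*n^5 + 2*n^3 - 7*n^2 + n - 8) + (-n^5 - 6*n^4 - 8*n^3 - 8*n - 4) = 4*n^5 - 6*n^4 - 6*n^3 - 7*n^2 - 7*n - 12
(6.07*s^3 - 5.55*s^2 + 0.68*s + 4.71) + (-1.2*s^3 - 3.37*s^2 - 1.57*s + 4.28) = 4.87*s^3 - 8.92*s^2 - 0.89*s + 8.99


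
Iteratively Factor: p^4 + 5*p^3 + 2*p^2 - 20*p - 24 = (p + 2)*(p^3 + 3*p^2 - 4*p - 12) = (p + 2)^2*(p^2 + p - 6) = (p + 2)^2*(p + 3)*(p - 2)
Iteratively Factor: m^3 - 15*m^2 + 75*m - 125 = (m - 5)*(m^2 - 10*m + 25) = (m - 5)^2*(m - 5)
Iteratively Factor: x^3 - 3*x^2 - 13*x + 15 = (x - 5)*(x^2 + 2*x - 3) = (x - 5)*(x + 3)*(x - 1)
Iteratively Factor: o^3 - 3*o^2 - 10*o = (o)*(o^2 - 3*o - 10) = o*(o + 2)*(o - 5)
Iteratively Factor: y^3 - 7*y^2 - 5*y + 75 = (y + 3)*(y^2 - 10*y + 25) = (y - 5)*(y + 3)*(y - 5)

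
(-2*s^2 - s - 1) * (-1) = 2*s^2 + s + 1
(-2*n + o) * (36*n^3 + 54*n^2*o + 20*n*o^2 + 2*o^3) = -72*n^4 - 72*n^3*o + 14*n^2*o^2 + 16*n*o^3 + 2*o^4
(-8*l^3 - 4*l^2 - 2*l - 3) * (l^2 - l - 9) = -8*l^5 + 4*l^4 + 74*l^3 + 35*l^2 + 21*l + 27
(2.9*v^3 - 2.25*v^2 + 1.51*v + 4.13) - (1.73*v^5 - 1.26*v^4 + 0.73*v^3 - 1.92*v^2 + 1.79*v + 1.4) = -1.73*v^5 + 1.26*v^4 + 2.17*v^3 - 0.33*v^2 - 0.28*v + 2.73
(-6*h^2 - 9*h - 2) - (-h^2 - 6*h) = -5*h^2 - 3*h - 2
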